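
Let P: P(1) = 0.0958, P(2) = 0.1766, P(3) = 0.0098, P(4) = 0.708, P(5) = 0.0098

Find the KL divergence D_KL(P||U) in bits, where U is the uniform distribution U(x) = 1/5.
1.0725 bits

U(i) = 1/5 for all i

D_KL(P||U) = Σ P(x) log₂(P(x) / (1/5))
           = Σ P(x) log₂(P(x)) + log₂(5)
           = log₂(5) - H(P)

H(P) = -Σ P(x) log₂(P(x)):
  -P(1)·log₂(P(1)) = -(0.0958)·log₂(0.0958) = 0.32417
  -P(2)·log₂(P(2)) = -(0.1766)·log₂(0.1766) = 0.44175
  -P(3)·log₂(P(3)) = -(0.0098)·log₂(0.0098) = 0.06540
  -P(4)·log₂(P(4)) = -(0.708)·log₂(0.708) = 0.35271
  -P(5)·log₂(P(5)) = -(0.0098)·log₂(0.0098) = 0.06540
H(P) = 0.32417 + 0.44175 + 0.06540 + 0.35271 + 0.06540 = 1.24943 bits

log₂(5) = 2.32193 bits

D_KL(P||U) = 2.32193 - 1.24943 = 1.07250 ≈ 1.0725 bits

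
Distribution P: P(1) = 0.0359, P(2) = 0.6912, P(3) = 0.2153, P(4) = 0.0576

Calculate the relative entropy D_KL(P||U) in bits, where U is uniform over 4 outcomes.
0.7452 bits

U(i) = 1/4 for all i

D_KL(P||U) = Σ P(x) log₂(P(x) / (1/4))
           = Σ P(x) log₂(P(x)) + log₂(4)
           = log₂(4) - H(P)

H(P) = -Σ P(x) log₂(P(x)):
  -P(1)·log₂(P(1)) = -(0.0359)·log₂(0.0359) = 0.17232
  -P(2)·log₂(P(2)) = -(0.6912)·log₂(0.6912) = 0.36829
  -P(3)·log₂(P(3)) = -(0.2153)·log₂(0.2153) = 0.47701
  -P(4)·log₂(P(4)) = -(0.0576)·log₂(0.0576) = 0.23718
H(P) = 0.17232 + 0.36829 + 0.47701 + 0.23718 = 1.25480 bits

log₂(4) = 2.00000 bits

D_KL(P||U) = 2.00000 - 1.25480 = 0.74520 ≈ 0.7452 bits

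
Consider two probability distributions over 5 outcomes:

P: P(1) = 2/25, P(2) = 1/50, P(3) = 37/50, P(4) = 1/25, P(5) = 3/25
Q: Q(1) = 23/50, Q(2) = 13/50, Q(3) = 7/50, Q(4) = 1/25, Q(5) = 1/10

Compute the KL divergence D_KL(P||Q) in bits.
1.5332 bits

D_KL(P||Q) = Σ P(x) log₂(P(x)/Q(x))

Computing term by term:
  P(1)·log₂(P(1)/Q(1)) = (2/25)·log₂((2/25)/(23/50)) = -0.20188
  P(2)·log₂(P(2)/Q(2)) = (1/50)·log₂((1/50)/(13/50)) = -0.07401
  P(3)·log₂(P(3)/Q(3)) = (37/50)·log₂((37/50)/(7/50)) = 1.77755
  P(4)·log₂(P(4)/Q(4)) = (1/25)·log₂((1/25)/(1/25)) = 0.00000
  P(5)·log₂(P(5)/Q(5)) = (3/25)·log₂((3/25)/(1/10)) = 0.03156

D_KL(P||Q) = -0.20188 - 0.07401 + 1.77755 + 0.00000 + 0.03156 = 1.53322 ≈ 1.5332 bits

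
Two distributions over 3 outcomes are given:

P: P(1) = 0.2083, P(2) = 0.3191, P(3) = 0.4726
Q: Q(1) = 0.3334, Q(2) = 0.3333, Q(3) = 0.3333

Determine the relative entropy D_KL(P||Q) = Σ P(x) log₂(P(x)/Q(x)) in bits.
0.0767 bits

D_KL(P||Q) = Σ P(x) log₂(P(x)/Q(x))

Computing term by term:
  P(1)·log₂(P(1)/Q(1)) = 0.2083·log₂(0.2083/0.3334) = -0.14135
  P(2)·log₂(P(2)/Q(2)) = 0.3191·log₂(0.3191/0.3333) = -0.02004
  P(3)·log₂(P(3)/Q(3)) = 0.4726·log₂(0.4726/0.3333) = 0.23810

D_KL(P||Q) = -0.14135 - 0.02004 + 0.23810 = 0.07671 ≈ 0.0767 bits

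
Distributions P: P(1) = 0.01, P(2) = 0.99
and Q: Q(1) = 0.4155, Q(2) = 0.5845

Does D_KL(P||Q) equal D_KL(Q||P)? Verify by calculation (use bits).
D_KL(P||Q) = 0.6989 bits, D_KL(Q||P) = 1.7897 bits. No — D_KL(P||Q) ≠ D_KL(Q||P) for this pair.

D_KL(P||Q) = Σ P(x) log₂(P(x)/Q(x))

Computing term by term:
  P(1)·log₂(P(1)/Q(1)) = 0.01·log₂(0.01/0.4155) = -0.05377
  P(2)·log₂(P(2)/Q(2)) = 0.99·log₂(0.99/0.5845) = 0.75262

D_KL(P||Q) = -0.05377 + 0.75262 = 0.69885 ≈ 0.6989 bits

D_KL(Q||P) = Σ Q(x) log₂(Q(x)/P(x))

Computing term by term:
  Q(1)·log₂(Q(1)/P(1)) = 0.4155·log₂(0.4155/0.01) = 2.23405
  Q(2)·log₂(Q(2)/P(2)) = 0.5845·log₂(0.5845/0.99) = -0.44435

D_KL(Q||P) = 2.23405 - 0.44435 = 1.78970 ≈ 1.7897 bits

These are NOT equal (difference: 1.0908 bits). KL divergence is asymmetric: D_KL(P||Q) ≠ D_KL(Q||P) in general.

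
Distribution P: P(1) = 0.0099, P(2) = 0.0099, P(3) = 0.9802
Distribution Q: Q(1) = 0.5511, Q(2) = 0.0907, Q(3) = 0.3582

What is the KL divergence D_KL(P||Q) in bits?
1.3345 bits

D_KL(P||Q) = Σ P(x) log₂(P(x)/Q(x))

Computing term by term:
  P(1)·log₂(P(1)/Q(1)) = 0.0099·log₂(0.0099/0.5511) = -0.05741
  P(2)·log₂(P(2)/Q(2)) = 0.0099·log₂(0.0099/0.0907) = -0.03164
  P(3)·log₂(P(3)/Q(3)) = 0.9802·log₂(0.9802/0.3582) = 1.42356

D_KL(P||Q) = -0.05741 - 0.03164 + 1.42356 = 1.33451 ≈ 1.3345 bits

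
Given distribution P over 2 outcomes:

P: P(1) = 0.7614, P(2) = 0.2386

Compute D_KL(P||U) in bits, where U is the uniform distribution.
0.2073 bits

U(i) = 1/2 for all i

D_KL(P||U) = Σ P(x) log₂(P(x) / (1/2))
           = Σ P(x) log₂(P(x)) + log₂(2)
           = log₂(2) - H(P)

H(P) = -Σ P(x) log₂(P(x)):
  -P(1)·log₂(P(1)) = -(0.7614)·log₂(0.7614) = 0.29944
  -P(2)·log₂(P(2)) = -(0.2386)·log₂(0.2386) = 0.49327
H(P) = 0.29944 + 0.49327 = 0.79271 bits

log₂(2) = 1.00000 bits

D_KL(P||U) = 1.00000 - 0.79271 = 0.20729 ≈ 0.2073 bits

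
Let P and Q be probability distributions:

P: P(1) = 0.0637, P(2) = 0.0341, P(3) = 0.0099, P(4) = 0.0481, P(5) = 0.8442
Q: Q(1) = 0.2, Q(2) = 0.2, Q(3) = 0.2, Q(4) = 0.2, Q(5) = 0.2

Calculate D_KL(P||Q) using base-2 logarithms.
1.4199 bits

D_KL(P||Q) = Σ P(x) log₂(P(x)/Q(x))

Computing term by term:
  P(1)·log₂(P(1)/Q(1)) = 0.0637·log₂(0.0637/0.2) = -0.10515
  P(2)·log₂(P(2)/Q(2)) = 0.0341·log₂(0.0341/0.2) = -0.08703
  P(3)·log₂(P(3)/Q(3)) = 0.0099·log₂(0.0099/0.2) = -0.04293
  P(4)·log₂(P(4)/Q(4)) = 0.0481·log₂(0.0481/0.2) = -0.09889
  P(5)·log₂(P(5)/Q(5)) = 0.8442·log₂(0.8442/0.2) = 1.75390

D_KL(P||Q) = -0.10515 - 0.08703 - 0.04293 - 0.09889 + 1.75390 = 1.41990 ≈ 1.4199 bits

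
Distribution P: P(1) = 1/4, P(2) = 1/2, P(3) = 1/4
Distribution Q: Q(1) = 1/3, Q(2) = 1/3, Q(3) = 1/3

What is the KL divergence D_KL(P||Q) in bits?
0.0850 bits

D_KL(P||Q) = Σ P(x) log₂(P(x)/Q(x))

Computing term by term:
  P(1)·log₂(P(1)/Q(1)) = (1/4)·log₂((1/4)/(1/3)) = -0.10376
  P(2)·log₂(P(2)/Q(2)) = (1/2)·log₂((1/2)/(1/3)) = 0.29248
  P(3)·log₂(P(3)/Q(3)) = (1/4)·log₂((1/4)/(1/3)) = -0.10376

D_KL(P||Q) = -0.10376 + 0.29248 - 0.10376 = 0.08496 ≈ 0.0850 bits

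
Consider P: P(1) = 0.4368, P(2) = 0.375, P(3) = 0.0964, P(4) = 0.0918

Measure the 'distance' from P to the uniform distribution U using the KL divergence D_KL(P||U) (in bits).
0.3058 bits

U(i) = 1/4 for all i

D_KL(P||U) = Σ P(x) log₂(P(x) / (1/4))
           = Σ P(x) log₂(P(x)) + log₂(4)
           = log₂(4) - H(P)

H(P) = -Σ P(x) log₂(P(x)):
  -P(1)·log₂(P(1)) = -(0.4368)·log₂(0.4368) = 0.52196
  -P(2)·log₂(P(2)) = -(0.375)·log₂(0.375) = 0.53064
  -P(3)·log₂(P(3)) = -(0.0964)·log₂(0.0964) = 0.32533
  -P(4)·log₂(P(4)) = -(0.0918)·log₂(0.0918) = 0.31628
H(P) = 0.52196 + 0.53064 + 0.32533 + 0.31628 = 1.69421 bits

log₂(4) = 2.00000 bits

D_KL(P||U) = 2.00000 - 1.69421 = 0.30579 ≈ 0.3058 bits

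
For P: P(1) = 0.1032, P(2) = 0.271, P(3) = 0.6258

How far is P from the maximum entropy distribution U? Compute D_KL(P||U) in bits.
0.3132 bits

U(i) = 1/3 for all i

D_KL(P||U) = Σ P(x) log₂(P(x) / (1/3))
           = Σ P(x) log₂(P(x)) + log₂(3)
           = log₂(3) - H(P)

H(P) = -Σ P(x) log₂(P(x)):
  -P(1)·log₂(P(1)) = -(0.1032)·log₂(0.1032) = 0.33813
  -P(2)·log₂(P(2)) = -(0.271)·log₂(0.271) = 0.51047
  -P(3)·log₂(P(3)) = -(0.6258)·log₂(0.6258) = 0.42318
H(P) = 0.33813 + 0.51047 + 0.42318 = 1.27178 bits

log₂(3) = 1.58496 bits

D_KL(P||U) = 1.58496 - 1.27178 = 0.31318 ≈ 0.3132 bits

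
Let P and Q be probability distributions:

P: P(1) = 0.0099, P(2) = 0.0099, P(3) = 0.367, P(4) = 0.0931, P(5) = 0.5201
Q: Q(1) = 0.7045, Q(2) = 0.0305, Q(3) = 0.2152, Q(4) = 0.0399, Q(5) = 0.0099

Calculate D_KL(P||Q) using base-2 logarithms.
3.2919 bits

D_KL(P||Q) = Σ P(x) log₂(P(x)/Q(x))

Computing term by term:
  P(1)·log₂(P(1)/Q(1)) = 0.0099·log₂(0.0099/0.7045) = -0.06091
  P(2)·log₂(P(2)/Q(2)) = 0.0099·log₂(0.0099/0.0305) = -0.01607
  P(3)·log₂(P(3)/Q(3)) = 0.367·log₂(0.367/0.2152) = 0.28263
  P(4)·log₂(P(4)/Q(4)) = 0.0931·log₂(0.0931/0.0399) = 0.11380
  P(5)·log₂(P(5)/Q(5)) = 0.5201·log₂(0.5201/0.0099) = 2.97248

D_KL(P||Q) = -0.06091 - 0.01607 + 0.28263 + 0.11380 + 2.97248 = 3.29193 ≈ 3.2919 bits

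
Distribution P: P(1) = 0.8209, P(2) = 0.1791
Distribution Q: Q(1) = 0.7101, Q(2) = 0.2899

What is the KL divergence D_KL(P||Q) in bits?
0.0473 bits

D_KL(P||Q) = Σ P(x) log₂(P(x)/Q(x))

Computing term by term:
  P(1)·log₂(P(1)/Q(1)) = 0.8209·log₂(0.8209/0.7101) = 0.17172
  P(2)·log₂(P(2)/Q(2)) = 0.1791·log₂(0.1791/0.2899) = -0.12444

D_KL(P||Q) = 0.17172 - 0.12444 = 0.04728 ≈ 0.0473 bits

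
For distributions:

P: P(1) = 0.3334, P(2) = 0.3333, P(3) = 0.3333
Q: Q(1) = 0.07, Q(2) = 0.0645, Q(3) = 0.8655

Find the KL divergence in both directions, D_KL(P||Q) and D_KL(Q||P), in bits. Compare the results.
D_KL(P||Q) = 1.0816 bits, D_KL(Q||P) = 0.8811 bits. D_KL(P||Q) is larger than D_KL(Q||P) by 0.2005 bits; the two directions differ.

D_KL(P||Q) = Σ P(x) log₂(P(x)/Q(x))

Computing term by term:
  P(1)·log₂(P(1)/Q(1)) = 0.3334·log₂(0.3334/0.07) = 0.75076
  P(2)·log₂(P(2)/Q(2)) = 0.3333·log₂(0.3333/0.0645) = 0.78974
  P(3)·log₂(P(3)/Q(3)) = 0.3333·log₂(0.3333/0.8655) = -0.45886

D_KL(P||Q) = 0.75076 + 0.78974 - 0.45886 = 1.08164 ≈ 1.0816 bits

D_KL(Q||P) = Σ Q(x) log₂(Q(x)/P(x))

Computing term by term:
  Q(1)·log₂(Q(1)/P(1)) = 0.07·log₂(0.07/0.3334) = -0.15763
  Q(2)·log₂(Q(2)/P(2)) = 0.0645·log₂(0.0645/0.3333) = -0.15283
  Q(3)·log₂(Q(3)/P(3)) = 0.8655·log₂(0.8655/0.3333) = 1.19154

D_KL(Q||P) = -0.15763 - 0.15283 + 1.19154 = 0.88108 ≈ 0.8811 bits

These are NOT equal (difference: 0.2005 bits). KL divergence is asymmetric: D_KL(P||Q) ≠ D_KL(Q||P) in general.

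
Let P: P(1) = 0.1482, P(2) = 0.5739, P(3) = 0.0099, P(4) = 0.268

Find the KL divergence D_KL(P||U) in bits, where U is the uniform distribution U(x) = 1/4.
0.5570 bits

U(i) = 1/4 for all i

D_KL(P||U) = Σ P(x) log₂(P(x) / (1/4))
           = Σ P(x) log₂(P(x)) + log₂(4)
           = log₂(4) - H(P)

H(P) = -Σ P(x) log₂(P(x)):
  -P(1)·log₂(P(1)) = -(0.1482)·log₂(0.1482) = 0.40820
  -P(2)·log₂(P(2)) = -(0.5739)·log₂(0.5739) = 0.45977
  -P(3)·log₂(P(3)) = -(0.0099)·log₂(0.0099) = 0.06592
  -P(4)·log₂(P(4)) = -(0.268)·log₂(0.268) = 0.50912
H(P) = 0.40820 + 0.45977 + 0.06592 + 0.50912 = 1.44301 bits

log₂(4) = 2.00000 bits

D_KL(P||U) = 2.00000 - 1.44301 = 0.55699 ≈ 0.5570 bits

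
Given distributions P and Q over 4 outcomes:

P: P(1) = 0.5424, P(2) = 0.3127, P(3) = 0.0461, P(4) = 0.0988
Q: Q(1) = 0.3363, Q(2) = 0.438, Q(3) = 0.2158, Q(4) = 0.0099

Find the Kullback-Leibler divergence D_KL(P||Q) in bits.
0.4473 bits

D_KL(P||Q) = Σ P(x) log₂(P(x)/Q(x))

Computing term by term:
  P(1)·log₂(P(1)/Q(1)) = 0.5424·log₂(0.5424/0.3363) = 0.37404
  P(2)·log₂(P(2)/Q(2)) = 0.3127·log₂(0.3127/0.438) = -0.15202
  P(3)·log₂(P(3)/Q(3)) = 0.0461·log₂(0.0461/0.2158) = -0.10266
  P(4)·log₂(P(4)/Q(4)) = 0.0988·log₂(0.0988/0.0099) = 0.32792

D_KL(P||Q) = 0.37404 - 0.15202 - 0.10266 + 0.32792 = 0.44728 ≈ 0.4473 bits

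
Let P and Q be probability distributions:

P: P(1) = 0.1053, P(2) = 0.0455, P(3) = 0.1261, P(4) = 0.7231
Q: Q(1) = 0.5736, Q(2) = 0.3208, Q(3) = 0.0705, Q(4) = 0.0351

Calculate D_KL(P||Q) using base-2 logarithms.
2.8761 bits

D_KL(P||Q) = Σ P(x) log₂(P(x)/Q(x))

Computing term by term:
  P(1)·log₂(P(1)/Q(1)) = 0.1053·log₂(0.1053/0.5736) = -0.25752
  P(2)·log₂(P(2)/Q(2)) = 0.0455·log₂(0.0455/0.3208) = -0.12821
  P(3)·log₂(P(3)/Q(3)) = 0.1261·log₂(0.1261/0.0705) = 0.10578
  P(4)·log₂(P(4)/Q(4)) = 0.7231·log₂(0.7231/0.0351) = 3.15608

D_KL(P||Q) = -0.25752 - 0.12821 + 0.10578 + 3.15608 = 2.87613 ≈ 2.8761 bits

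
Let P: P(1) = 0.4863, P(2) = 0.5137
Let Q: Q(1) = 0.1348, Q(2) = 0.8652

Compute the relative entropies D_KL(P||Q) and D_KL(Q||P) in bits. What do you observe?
D_KL(P||Q) = 0.5138 bits, D_KL(Q||P) = 0.4012 bits. The two directions give different values (D_KL(P||Q) exceeds D_KL(Q||P) by 0.1126 bits): KL divergence is asymmetric.

D_KL(P||Q) = Σ P(x) log₂(P(x)/Q(x))

Computing term by term:
  P(1)·log₂(P(1)/Q(1)) = 0.4863·log₂(0.4863/0.1348) = 0.90015
  P(2)·log₂(P(2)/Q(2)) = 0.5137·log₂(0.5137/0.8652) = -0.38636

D_KL(P||Q) = 0.90015 - 0.38636 = 0.51379 ≈ 0.5138 bits

D_KL(Q||P) = Σ Q(x) log₂(Q(x)/P(x))

Computing term by term:
  Q(1)·log₂(Q(1)/P(1)) = 0.1348·log₂(0.1348/0.4863) = -0.24952
  Q(2)·log₂(Q(2)/P(2)) = 0.8652·log₂(0.8652/0.5137) = 0.65072

D_KL(Q||P) = -0.24952 + 0.65072 = 0.40120 ≈ 0.4012 bits

These are NOT equal (difference: 0.1126 bits). KL divergence is asymmetric: D_KL(P||Q) ≠ D_KL(Q||P) in general.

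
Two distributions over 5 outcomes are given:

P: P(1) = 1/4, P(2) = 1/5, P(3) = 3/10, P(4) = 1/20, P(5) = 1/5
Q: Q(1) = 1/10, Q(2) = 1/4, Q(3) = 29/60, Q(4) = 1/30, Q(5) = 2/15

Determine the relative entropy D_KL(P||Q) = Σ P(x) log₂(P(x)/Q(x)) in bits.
0.2059 bits

D_KL(P||Q) = Σ P(x) log₂(P(x)/Q(x))

Computing term by term:
  P(1)·log₂(P(1)/Q(1)) = (1/4)·log₂((1/4)/(1/10)) = 0.33048
  P(2)·log₂(P(2)/Q(2)) = (1/5)·log₂((1/5)/(1/4)) = -0.06439
  P(3)·log₂(P(3)/Q(3)) = (3/10)·log₂((3/10)/(29/60)) = -0.20642
  P(4)·log₂(P(4)/Q(4)) = (1/20)·log₂((1/20)/(1/30)) = 0.02925
  P(5)·log₂(P(5)/Q(5)) = (1/5)·log₂((1/5)/(2/15)) = 0.11699

D_KL(P||Q) = 0.33048 - 0.06439 - 0.20642 + 0.02925 + 0.11699 = 0.20591 ≈ 0.2059 bits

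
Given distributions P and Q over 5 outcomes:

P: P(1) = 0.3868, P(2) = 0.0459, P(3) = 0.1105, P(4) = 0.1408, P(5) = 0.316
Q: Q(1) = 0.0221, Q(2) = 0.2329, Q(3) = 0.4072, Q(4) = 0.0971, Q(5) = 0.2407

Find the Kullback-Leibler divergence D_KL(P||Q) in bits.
1.4814 bits

D_KL(P||Q) = Σ P(x) log₂(P(x)/Q(x))

Computing term by term:
  P(1)·log₂(P(1)/Q(1)) = 0.3868·log₂(0.3868/0.0221) = 1.59728
  P(2)·log₂(P(2)/Q(2)) = 0.0459·log₂(0.0459/0.2329) = -0.10755
  P(3)·log₂(P(3)/Q(3)) = 0.1105·log₂(0.1105/0.4072) = -0.20793
  P(4)·log₂(P(4)/Q(4)) = 0.1408·log₂(0.1408/0.0971) = 0.07548
  P(5)·log₂(P(5)/Q(5)) = 0.316·log₂(0.316/0.2407) = 0.12409

D_KL(P||Q) = 1.59728 - 0.10755 - 0.20793 + 0.07548 + 0.12409 = 1.48137 ≈ 1.4814 bits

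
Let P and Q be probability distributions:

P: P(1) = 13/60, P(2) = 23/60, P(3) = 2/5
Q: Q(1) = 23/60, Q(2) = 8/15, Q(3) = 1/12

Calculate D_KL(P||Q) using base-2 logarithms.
0.5442 bits

D_KL(P||Q) = Σ P(x) log₂(P(x)/Q(x))

Computing term by term:
  P(1)·log₂(P(1)/Q(1)) = (13/60)·log₂((13/60)/(23/60)) = -0.17834
  P(2)·log₂(P(2)/Q(2)) = (23/60)·log₂((23/60)/(8/15)) = -0.18263
  P(3)·log₂(P(3)/Q(3)) = (2/5)·log₂((2/5)/(1/12)) = 0.90521

D_KL(P||Q) = -0.17834 - 0.18263 + 0.90521 = 0.54424 ≈ 0.5442 bits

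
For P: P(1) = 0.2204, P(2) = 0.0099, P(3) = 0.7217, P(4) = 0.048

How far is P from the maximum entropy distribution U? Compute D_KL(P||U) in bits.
0.9034 bits

U(i) = 1/4 for all i

D_KL(P||U) = Σ P(x) log₂(P(x) / (1/4))
           = Σ P(x) log₂(P(x)) + log₂(4)
           = log₂(4) - H(P)

H(P) = -Σ P(x) log₂(P(x)):
  -P(1)·log₂(P(1)) = -(0.2204)·log₂(0.2204) = 0.48087
  -P(2)·log₂(P(2)) = -(0.0099)·log₂(0.0099) = 0.06592
  -P(3)·log₂(P(3)) = -(0.7217)·log₂(0.7217) = 0.33958
  -P(4)·log₂(P(4)) = -(0.048)·log₂(0.048) = 0.21028
H(P) = 0.48087 + 0.06592 + 0.33958 + 0.21028 = 1.09665 bits

log₂(4) = 2.00000 bits

D_KL(P||U) = 2.00000 - 1.09665 = 0.90335 ≈ 0.9034 bits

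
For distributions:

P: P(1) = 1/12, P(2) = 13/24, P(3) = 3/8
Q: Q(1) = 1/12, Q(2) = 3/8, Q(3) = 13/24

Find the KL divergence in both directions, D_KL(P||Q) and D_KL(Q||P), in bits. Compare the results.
D_KL(P||Q) = 0.0884 bits, D_KL(Q||P) = 0.0884 bits. The two directions give exactly the same value for this pair.

D_KL(P||Q) = Σ P(x) log₂(P(x)/Q(x))

Computing term by term:
  P(1)·log₂(P(1)/Q(1)) = (1/12)·log₂((1/12)/(1/12)) = 0.00000
  P(2)·log₂(P(2)/Q(2)) = (13/24)·log₂((13/24)/(3/8)) = 0.28736
  P(3)·log₂(P(3)/Q(3)) = (3/8)·log₂((3/8)/(13/24)) = -0.19894

D_KL(P||Q) = 0.00000 + 0.28736 - 0.19894 = 0.08842 ≈ 0.0884 bits

D_KL(Q||P) = Σ Q(x) log₂(Q(x)/P(x))

Computing term by term:
  Q(1)·log₂(Q(1)/P(1)) = (1/12)·log₂((1/12)/(1/12)) = 0.00000
  Q(2)·log₂(Q(2)/P(2)) = (3/8)·log₂((3/8)/(13/24)) = -0.19894
  Q(3)·log₂(Q(3)/P(3)) = (13/24)·log₂((13/24)/(3/8)) = 0.28736

D_KL(Q||P) = 0.00000 - 0.19894 + 0.28736 = 0.08842 ≈ 0.0884 bits

These ARE equal here. Q is P with outcomes relabeled (Q(2) = P(3), Q(3) = P(2)) by a relabeling that is its own inverse, so the two sums contain exactly the same terms in a different order. This is a special case — KL divergence is not symmetric in general: D_KL(P||Q) ≠ D_KL(Q||P) for most P, Q.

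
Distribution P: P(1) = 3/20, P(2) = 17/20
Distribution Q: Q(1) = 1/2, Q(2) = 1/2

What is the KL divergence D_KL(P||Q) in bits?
0.3902 bits

D_KL(P||Q) = Σ P(x) log₂(P(x)/Q(x))

Computing term by term:
  P(1)·log₂(P(1)/Q(1)) = (3/20)·log₂((3/20)/(1/2)) = -0.26054
  P(2)·log₂(P(2)/Q(2)) = (17/20)·log₂((17/20)/(1/2)) = 0.65070

D_KL(P||Q) = -0.26054 + 0.65070 = 0.39016 ≈ 0.3902 bits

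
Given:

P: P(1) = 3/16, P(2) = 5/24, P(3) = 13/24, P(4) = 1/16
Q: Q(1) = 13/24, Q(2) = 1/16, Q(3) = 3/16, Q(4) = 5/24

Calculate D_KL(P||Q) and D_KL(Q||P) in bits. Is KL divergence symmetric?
D_KL(P||Q) = 0.7954 bits, D_KL(Q||P) = 0.7954 bits. The two values coincide for this particular pair, but no — KL divergence is not symmetric in general.

D_KL(P||Q) = Σ P(x) log₂(P(x)/Q(x))

Computing term by term:
  P(1)·log₂(P(1)/Q(1)) = (3/16)·log₂((3/16)/(13/24)) = -0.28697
  P(2)·log₂(P(2)/Q(2)) = (5/24)·log₂((5/24)/(1/16)) = 0.36187
  P(3)·log₂(P(3)/Q(3)) = (13/24)·log₂((13/24)/(3/16)) = 0.82903
  P(4)·log₂(P(4)/Q(4)) = (1/16)·log₂((1/16)/(5/24)) = -0.10856

D_KL(P||Q) = -0.28697 + 0.36187 + 0.82903 - 0.10856 = 0.79537 ≈ 0.7954 bits

D_KL(Q||P) = Σ Q(x) log₂(Q(x)/P(x))

Computing term by term:
  Q(1)·log₂(Q(1)/P(1)) = (13/24)·log₂((13/24)/(3/16)) = 0.82903
  Q(2)·log₂(Q(2)/P(2)) = (1/16)·log₂((1/16)/(5/24)) = -0.10856
  Q(3)·log₂(Q(3)/P(3)) = (3/16)·log₂((3/16)/(13/24)) = -0.28697
  Q(4)·log₂(Q(4)/P(4)) = (5/24)·log₂((5/24)/(1/16)) = 0.36187

D_KL(Q||P) = 0.82903 - 0.10856 - 0.28697 + 0.36187 = 0.79537 ≈ 0.7954 bits

These ARE equal here. Q is P with outcomes relabeled (Q(1) = P(3), Q(2) = P(4), Q(3) = P(1), Q(4) = P(2)) by a relabeling that is its own inverse, so the two sums contain exactly the same terms in a different order. This is a special case — KL divergence is not symmetric in general: D_KL(P||Q) ≠ D_KL(Q||P) for most P, Q.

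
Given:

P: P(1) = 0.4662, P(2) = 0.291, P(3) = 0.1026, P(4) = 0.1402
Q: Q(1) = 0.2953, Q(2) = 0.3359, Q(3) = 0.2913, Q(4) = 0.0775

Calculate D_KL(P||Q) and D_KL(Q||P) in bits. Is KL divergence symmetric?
D_KL(P||Q) = 0.2123 bits, D_KL(Q||P) = 0.2473 bits. No, KL divergence is not symmetric.

D_KL(P||Q) = Σ P(x) log₂(P(x)/Q(x))

Computing term by term:
  P(1)·log₂(P(1)/Q(1)) = 0.4662·log₂(0.4662/0.2953) = 0.30712
  P(2)·log₂(P(2)/Q(2)) = 0.291·log₂(0.291/0.3359) = -0.06024
  P(3)·log₂(P(3)/Q(3)) = 0.1026·log₂(0.1026/0.2913) = -0.15446
  P(4)·log₂(P(4)/Q(4)) = 0.1402·log₂(0.1402/0.0775) = 0.11990

D_KL(P||Q) = 0.30712 - 0.06024 - 0.15446 + 0.11990 = 0.21232 ≈ 0.2123 bits

D_KL(Q||P) = Σ Q(x) log₂(Q(x)/P(x))

Computing term by term:
  Q(1)·log₂(Q(1)/P(1)) = 0.2953·log₂(0.2953/0.4662) = -0.19453
  Q(2)·log₂(Q(2)/P(2)) = 0.3359·log₂(0.3359/0.291) = 0.06954
  Q(3)·log₂(Q(3)/P(3)) = 0.2913·log₂(0.2913/0.1026) = 0.43854
  Q(4)·log₂(Q(4)/P(4)) = 0.0775·log₂(0.0775/0.1402) = -0.06628

D_KL(Q||P) = -0.19453 + 0.06954 + 0.43854 - 0.06628 = 0.24727 ≈ 0.2473 bits

These are NOT equal (difference: 0.0350 bits). KL divergence is asymmetric: D_KL(P||Q) ≠ D_KL(Q||P) in general.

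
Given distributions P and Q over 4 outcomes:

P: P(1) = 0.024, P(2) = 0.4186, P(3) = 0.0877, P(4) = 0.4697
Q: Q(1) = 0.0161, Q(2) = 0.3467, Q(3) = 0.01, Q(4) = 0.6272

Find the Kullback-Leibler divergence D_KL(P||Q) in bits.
0.2064 bits

D_KL(P||Q) = Σ P(x) log₂(P(x)/Q(x))

Computing term by term:
  P(1)·log₂(P(1)/Q(1)) = 0.024·log₂(0.024/0.0161) = 0.01382
  P(2)·log₂(P(2)/Q(2)) = 0.4186·log₂(0.4186/0.3467) = 0.11381
  P(3)·log₂(P(3)/Q(3)) = 0.0877·log₂(0.0877/0.01) = 0.27473
  P(4)·log₂(P(4)/Q(4)) = 0.4697·log₂(0.4697/0.6272) = -0.19595

D_KL(P||Q) = 0.01382 + 0.11381 + 0.27473 - 0.19595 = 0.20641 ≈ 0.2064 bits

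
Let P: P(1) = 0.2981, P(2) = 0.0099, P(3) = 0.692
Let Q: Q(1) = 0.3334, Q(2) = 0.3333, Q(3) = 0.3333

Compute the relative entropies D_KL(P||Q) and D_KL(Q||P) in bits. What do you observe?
D_KL(P||Q) = 0.6310 bits, D_KL(Q||P) = 1.3935 bits. The two directions give different values (D_KL(Q||P) exceeds D_KL(P||Q) by 0.7625 bits): KL divergence is asymmetric.

D_KL(P||Q) = Σ P(x) log₂(P(x)/Q(x))

Computing term by term:
  P(1)·log₂(P(1)/Q(1)) = 0.2981·log₂(0.2981/0.3334) = -0.04813
  P(2)·log₂(P(2)/Q(2)) = 0.0099·log₂(0.0099/0.3333) = -0.05023
  P(3)·log₂(P(3)/Q(3)) = 0.692·log₂(0.692/0.3333) = 0.72933

D_KL(P||Q) = -0.04813 - 0.05023 + 0.72933 = 0.63097 ≈ 0.6310 bits

D_KL(Q||P) = Σ Q(x) log₂(Q(x)/P(x))

Computing term by term:
  Q(1)·log₂(Q(1)/P(1)) = 0.3334·log₂(0.3334/0.2981) = 0.05383
  Q(2)·log₂(Q(2)/P(2)) = 0.3333·log₂(0.3333/0.0099) = 1.69091
  Q(3)·log₂(Q(3)/P(3)) = 0.3333·log₂(0.3333/0.692) = -0.35128

D_KL(Q||P) = 0.05383 + 1.69091 - 0.35128 = 1.39346 ≈ 1.3935 bits

These are NOT equal (difference: 0.7625 bits). KL divergence is asymmetric: D_KL(P||Q) ≠ D_KL(Q||P) in general.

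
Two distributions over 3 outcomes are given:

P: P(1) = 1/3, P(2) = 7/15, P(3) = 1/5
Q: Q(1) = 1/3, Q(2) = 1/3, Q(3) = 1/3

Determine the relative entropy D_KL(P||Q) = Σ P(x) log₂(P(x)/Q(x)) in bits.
0.0791 bits

D_KL(P||Q) = Σ P(x) log₂(P(x)/Q(x))

Computing term by term:
  P(1)·log₂(P(1)/Q(1)) = (1/3)·log₂((1/3)/(1/3)) = 0.00000
  P(2)·log₂(P(2)/Q(2)) = (7/15)·log₂((7/15)/(1/3)) = 0.22653
  P(3)·log₂(P(3)/Q(3)) = (1/5)·log₂((1/5)/(1/3)) = -0.14739

D_KL(P||Q) = 0.00000 + 0.22653 - 0.14739 = 0.07914 ≈ 0.0791 bits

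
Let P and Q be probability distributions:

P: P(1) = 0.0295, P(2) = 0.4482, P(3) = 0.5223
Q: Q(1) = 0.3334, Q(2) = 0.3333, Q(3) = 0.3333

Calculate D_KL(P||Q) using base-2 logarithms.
0.4268 bits

D_KL(P||Q) = Σ P(x) log₂(P(x)/Q(x))

Computing term by term:
  P(1)·log₂(P(1)/Q(1)) = 0.0295·log₂(0.0295/0.3334) = -0.10320
  P(2)·log₂(P(2)/Q(2)) = 0.4482·log₂(0.4482/0.3333) = 0.19153
  P(3)·log₂(P(3)/Q(3)) = 0.5223·log₂(0.5223/0.3333) = 0.33848

D_KL(P||Q) = -0.10320 + 0.19153 + 0.33848 = 0.42681 ≈ 0.4268 bits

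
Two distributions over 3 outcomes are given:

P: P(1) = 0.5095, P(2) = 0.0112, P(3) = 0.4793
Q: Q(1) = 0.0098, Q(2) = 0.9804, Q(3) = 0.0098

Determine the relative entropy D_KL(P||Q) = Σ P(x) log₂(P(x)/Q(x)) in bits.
5.5218 bits

D_KL(P||Q) = Σ P(x) log₂(P(x)/Q(x))

Computing term by term:
  P(1)·log₂(P(1)/Q(1)) = 0.5095·log₂(0.5095/0.0098) = 2.90423
  P(2)·log₂(P(2)/Q(2)) = 0.0112·log₂(0.0112/0.9804) = -0.07226
  P(3)·log₂(P(3)/Q(3)) = 0.4793·log₂(0.4793/0.0098) = 2.68983

D_KL(P||Q) = 2.90423 - 0.07226 + 2.68983 = 5.52180 ≈ 5.5218 bits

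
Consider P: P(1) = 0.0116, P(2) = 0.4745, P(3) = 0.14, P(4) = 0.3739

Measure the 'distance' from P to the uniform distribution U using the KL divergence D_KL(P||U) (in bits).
0.4873 bits

U(i) = 1/4 for all i

D_KL(P||U) = Σ P(x) log₂(P(x) / (1/4))
           = Σ P(x) log₂(P(x)) + log₂(4)
           = log₂(4) - H(P)

H(P) = -Σ P(x) log₂(P(x)):
  -P(1)·log₂(P(1)) = -(0.0116)·log₂(0.0116) = 0.07458
  -P(2)·log₂(P(2)) = -(0.4745)·log₂(0.4745) = 0.51033
  -P(3)·log₂(P(3)) = -(0.14)·log₂(0.14) = 0.39711
  -P(4)·log₂(P(4)) = -(0.3739)·log₂(0.3739) = 0.53067
H(P) = 0.07458 + 0.51033 + 0.39711 + 0.53067 = 1.51269 bits

log₂(4) = 2.00000 bits

D_KL(P||U) = 2.00000 - 1.51269 = 0.48731 ≈ 0.4873 bits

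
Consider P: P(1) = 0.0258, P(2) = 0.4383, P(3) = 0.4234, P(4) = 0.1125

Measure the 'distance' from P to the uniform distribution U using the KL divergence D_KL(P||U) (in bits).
0.4627 bits

U(i) = 1/4 for all i

D_KL(P||U) = Σ P(x) log₂(P(x) / (1/4))
           = Σ P(x) log₂(P(x)) + log₂(4)
           = log₂(4) - H(P)

H(P) = -Σ P(x) log₂(P(x)):
  -P(1)·log₂(P(1)) = -(0.0258)·log₂(0.0258) = 0.13613
  -P(2)·log₂(P(2)) = -(0.4383)·log₂(0.4383) = 0.52158
  -P(3)·log₂(P(3)) = -(0.4234)·log₂(0.4234) = 0.52498
  -P(4)·log₂(P(4)) = -(0.1125)·log₂(0.1125) = 0.35460
H(P) = 0.13613 + 0.52158 + 0.52498 + 0.35460 = 1.53729 bits

log₂(4) = 2.00000 bits

D_KL(P||U) = 2.00000 - 1.53729 = 0.46271 ≈ 0.4627 bits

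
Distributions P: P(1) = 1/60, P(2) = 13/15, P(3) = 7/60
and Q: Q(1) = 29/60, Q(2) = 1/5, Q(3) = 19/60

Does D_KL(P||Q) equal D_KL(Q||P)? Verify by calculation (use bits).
D_KL(P||Q) = 1.5844 bits, D_KL(Q||P) = 2.3811 bits. No — D_KL(P||Q) ≠ D_KL(Q||P) for this pair.

D_KL(P||Q) = Σ P(x) log₂(P(x)/Q(x))

Computing term by term:
  P(1)·log₂(P(1)/Q(1)) = (1/60)·log₂((1/60)/(29/60)) = -0.08097
  P(2)·log₂(P(2)/Q(2)) = (13/15)·log₂((13/15)/(1/5)) = 1.83341
  P(3)·log₂(P(3)/Q(3)) = (7/60)·log₂((7/60)/(19/60)) = -0.16807

D_KL(P||Q) = -0.08097 + 1.83341 - 0.16807 = 1.58437 ≈ 1.5844 bits

D_KL(Q||P) = Σ Q(x) log₂(Q(x)/P(x))

Computing term by term:
  Q(1)·log₂(Q(1)/P(1)) = (29/60)·log₂((29/60)/(1/60)) = 2.34802
  Q(2)·log₂(Q(2)/P(2)) = (1/5)·log₂((1/5)/(13/15)) = -0.42310
  Q(3)·log₂(Q(3)/P(3)) = (19/60)·log₂((19/60)/(7/60)) = 0.45618

D_KL(Q||P) = 2.34802 - 0.42310 + 0.45618 = 2.38110 ≈ 2.3811 bits

These are NOT equal (difference: 0.7967 bits). KL divergence is asymmetric: D_KL(P||Q) ≠ D_KL(Q||P) in general.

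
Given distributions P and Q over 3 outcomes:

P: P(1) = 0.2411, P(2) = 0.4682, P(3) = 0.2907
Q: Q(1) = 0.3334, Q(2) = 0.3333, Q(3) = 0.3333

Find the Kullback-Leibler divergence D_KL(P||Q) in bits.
0.0595 bits

D_KL(P||Q) = Σ P(x) log₂(P(x)/Q(x))

Computing term by term:
  P(1)·log₂(P(1)/Q(1)) = 0.2411·log₂(0.2411/0.3334) = -0.11274
  P(2)·log₂(P(2)/Q(2)) = 0.4682·log₂(0.4682/0.3333) = 0.22956
  P(3)·log₂(P(3)/Q(3)) = 0.2907·log₂(0.2907/0.3333) = -0.05735

D_KL(P||Q) = -0.11274 + 0.22956 - 0.05735 = 0.05947 ≈ 0.0595 bits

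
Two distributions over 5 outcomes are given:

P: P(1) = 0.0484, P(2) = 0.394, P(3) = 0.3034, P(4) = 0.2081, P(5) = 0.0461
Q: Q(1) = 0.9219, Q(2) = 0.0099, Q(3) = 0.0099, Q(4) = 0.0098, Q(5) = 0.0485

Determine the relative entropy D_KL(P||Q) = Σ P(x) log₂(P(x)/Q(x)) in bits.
4.3003 bits

D_KL(P||Q) = Σ P(x) log₂(P(x)/Q(x))

Computing term by term:
  P(1)·log₂(P(1)/Q(1)) = 0.0484·log₂(0.0484/0.9219) = -0.20577
  P(2)·log₂(P(2)/Q(2)) = 0.394·log₂(0.394/0.0099) = 2.09396
  P(3)·log₂(P(3)/Q(3)) = 0.3034·log₂(0.3034/0.0099) = 1.49808
  P(4)·log₂(P(4)/Q(4)) = 0.2081·log₂(0.2081/0.0098) = 0.91738
  P(5)·log₂(P(5)/Q(5)) = 0.0461·log₂(0.0461/0.0485) = -0.00338

D_KL(P||Q) = -0.20577 + 2.09396 + 1.49808 + 0.91738 - 0.00338 = 4.30027 ≈ 4.3003 bits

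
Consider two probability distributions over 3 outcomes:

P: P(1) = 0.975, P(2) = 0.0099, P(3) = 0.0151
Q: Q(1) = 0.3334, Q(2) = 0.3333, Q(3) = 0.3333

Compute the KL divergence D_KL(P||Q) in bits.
1.3918 bits

D_KL(P||Q) = Σ P(x) log₂(P(x)/Q(x))

Computing term by term:
  P(1)·log₂(P(1)/Q(1)) = 0.975·log₂(0.975/0.3334) = 1.50944
  P(2)·log₂(P(2)/Q(2)) = 0.0099·log₂(0.0099/0.3333) = -0.05023
  P(3)·log₂(P(3)/Q(3)) = 0.0151·log₂(0.0151/0.3333) = -0.06741

D_KL(P||Q) = 1.50944 - 0.05023 - 0.06741 = 1.39180 ≈ 1.3918 bits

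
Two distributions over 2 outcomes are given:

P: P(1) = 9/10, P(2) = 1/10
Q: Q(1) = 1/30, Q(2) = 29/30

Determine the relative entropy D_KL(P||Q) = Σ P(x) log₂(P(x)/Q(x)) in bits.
3.9521 bits

D_KL(P||Q) = Σ P(x) log₂(P(x)/Q(x))

Computing term by term:
  P(1)·log₂(P(1)/Q(1)) = (9/10)·log₂((9/10)/(1/30)) = 4.27940
  P(2)·log₂(P(2)/Q(2)) = (1/10)·log₂((1/10)/(29/30)) = -0.32730

D_KL(P||Q) = 4.27940 - 0.32730 = 3.95210 ≈ 3.9521 bits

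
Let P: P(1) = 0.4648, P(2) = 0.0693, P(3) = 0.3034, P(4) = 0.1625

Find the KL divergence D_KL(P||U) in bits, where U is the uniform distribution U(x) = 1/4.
0.2713 bits

U(i) = 1/4 for all i

D_KL(P||U) = Σ P(x) log₂(P(x) / (1/4))
           = Σ P(x) log₂(P(x)) + log₂(4)
           = log₂(4) - H(P)

H(P) = -Σ P(x) log₂(P(x)):
  -P(1)·log₂(P(1)) = -(0.4648)·log₂(0.4648) = 0.51375
  -P(2)·log₂(P(2)) = -(0.0693)·log₂(0.0693) = 0.26687
  -P(3)·log₂(P(3)) = -(0.3034)·log₂(0.3034) = 0.52206
  -P(4)·log₂(P(4)) = -(0.1625)·log₂(0.1625) = 0.42599
H(P) = 0.51375 + 0.26687 + 0.52206 + 0.42599 = 1.72867 bits

log₂(4) = 2.00000 bits

D_KL(P||U) = 2.00000 - 1.72867 = 0.27133 ≈ 0.2713 bits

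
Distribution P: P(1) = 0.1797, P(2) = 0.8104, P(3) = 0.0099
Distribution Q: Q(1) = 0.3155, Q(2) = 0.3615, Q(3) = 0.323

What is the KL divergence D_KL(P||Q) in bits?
0.7481 bits

D_KL(P||Q) = Σ P(x) log₂(P(x)/Q(x))

Computing term by term:
  P(1)·log₂(P(1)/Q(1)) = 0.1797·log₂(0.1797/0.3155) = -0.14593
  P(2)·log₂(P(2)/Q(2)) = 0.8104·log₂(0.8104/0.3615) = 0.94382
  P(3)·log₂(P(3)/Q(3)) = 0.0099·log₂(0.0099/0.323) = -0.04978

D_KL(P||Q) = -0.14593 + 0.94382 - 0.04978 = 0.74811 ≈ 0.7481 bits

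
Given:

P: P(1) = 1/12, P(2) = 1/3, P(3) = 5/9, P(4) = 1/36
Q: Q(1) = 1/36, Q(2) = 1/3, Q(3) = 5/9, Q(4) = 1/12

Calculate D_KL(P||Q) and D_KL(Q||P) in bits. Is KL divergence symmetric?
D_KL(P||Q) = 0.0881 bits, D_KL(Q||P) = 0.0881 bits. The two values coincide for this particular pair, but no — KL divergence is not symmetric in general.

D_KL(P||Q) = Σ P(x) log₂(P(x)/Q(x))

Computing term by term:
  P(1)·log₂(P(1)/Q(1)) = (1/12)·log₂((1/12)/(1/36)) = 0.13208
  P(2)·log₂(P(2)/Q(2)) = (1/3)·log₂((1/3)/(1/3)) = 0.00000
  P(3)·log₂(P(3)/Q(3)) = (5/9)·log₂((5/9)/(5/9)) = 0.00000
  P(4)·log₂(P(4)/Q(4)) = (1/36)·log₂((1/36)/(1/12)) = -0.04403

D_KL(P||Q) = 0.13208 + 0.00000 + 0.00000 - 0.04403 = 0.08805 ≈ 0.0881 bits

D_KL(Q||P) = Σ Q(x) log₂(Q(x)/P(x))

Computing term by term:
  Q(1)·log₂(Q(1)/P(1)) = (1/36)·log₂((1/36)/(1/12)) = -0.04403
  Q(2)·log₂(Q(2)/P(2)) = (1/3)·log₂((1/3)/(1/3)) = 0.00000
  Q(3)·log₂(Q(3)/P(3)) = (5/9)·log₂((5/9)/(5/9)) = 0.00000
  Q(4)·log₂(Q(4)/P(4)) = (1/12)·log₂((1/12)/(1/36)) = 0.13208

D_KL(Q||P) = -0.04403 + 0.00000 + 0.00000 + 0.13208 = 0.08805 ≈ 0.0881 bits

These ARE equal here. Q is P with outcomes relabeled (Q(1) = P(4), Q(4) = P(1)) by a relabeling that is its own inverse, so the two sums contain exactly the same terms in a different order. This is a special case — KL divergence is not symmetric in general: D_KL(P||Q) ≠ D_KL(Q||P) for most P, Q.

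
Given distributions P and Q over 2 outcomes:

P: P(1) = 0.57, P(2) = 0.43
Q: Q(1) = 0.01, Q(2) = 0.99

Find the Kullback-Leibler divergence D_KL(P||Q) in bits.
2.8074 bits

D_KL(P||Q) = Σ P(x) log₂(P(x)/Q(x))

Computing term by term:
  P(1)·log₂(P(1)/Q(1)) = 0.57·log₂(0.57/0.01) = 3.32475
  P(2)·log₂(P(2)/Q(2)) = 0.43·log₂(0.43/0.99) = -0.51733

D_KL(P||Q) = 3.32475 - 0.51733 = 2.80742 ≈ 2.8074 bits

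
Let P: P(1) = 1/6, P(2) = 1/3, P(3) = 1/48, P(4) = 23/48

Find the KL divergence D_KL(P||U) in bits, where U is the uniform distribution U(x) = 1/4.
0.4159 bits

U(i) = 1/4 for all i

D_KL(P||U) = Σ P(x) log₂(P(x) / (1/4))
           = Σ P(x) log₂(P(x)) + log₂(4)
           = log₂(4) - H(P)

H(P) = -Σ P(x) log₂(P(x)):
  -P(1)·log₂(P(1)) = -(1/6)·log₂(1/6) = 0.43083
  -P(2)·log₂(P(2)) = -(1/3)·log₂(1/3) = 0.52832
  -P(3)·log₂(P(3)) = -(1/48)·log₂(1/48) = 0.11635
  -P(4)·log₂(P(4)) = -(23/48)·log₂(23/48) = 0.50859
H(P) = 0.43083 + 0.52832 + 0.11635 + 0.50859 = 1.58409 bits

log₂(4) = 2.00000 bits

D_KL(P||U) = 2.00000 - 1.58409 = 0.41591 ≈ 0.4159 bits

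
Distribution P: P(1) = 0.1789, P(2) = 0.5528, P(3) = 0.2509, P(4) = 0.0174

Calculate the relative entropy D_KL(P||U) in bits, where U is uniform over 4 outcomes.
0.4809 bits

U(i) = 1/4 for all i

D_KL(P||U) = Σ P(x) log₂(P(x) / (1/4))
           = Σ P(x) log₂(P(x)) + log₂(4)
           = log₂(4) - H(P)

H(P) = -Σ P(x) log₂(P(x)):
  -P(1)·log₂(P(1)) = -(0.1789)·log₂(0.1789) = 0.44417
  -P(2)·log₂(P(2)) = -(0.5528)·log₂(0.5528) = 0.47274
  -P(3)·log₂(P(3)) = -(0.2509)·log₂(0.2509) = 0.50050
  -P(4)·log₂(P(4)) = -(0.0174)·log₂(0.0174) = 0.10170
H(P) = 0.44417 + 0.47274 + 0.50050 + 0.10170 = 1.51911 bits

log₂(4) = 2.00000 bits

D_KL(P||U) = 2.00000 - 1.51911 = 0.48089 ≈ 0.4809 bits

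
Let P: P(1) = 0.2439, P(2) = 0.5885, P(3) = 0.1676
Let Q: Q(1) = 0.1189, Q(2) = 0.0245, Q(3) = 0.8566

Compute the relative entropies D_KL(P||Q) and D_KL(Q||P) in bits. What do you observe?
D_KL(P||Q) = 2.5573 bits, D_KL(Q||P) = 1.7805 bits. The two directions give different values (D_KL(P||Q) exceeds D_KL(Q||P) by 0.7768 bits): KL divergence is asymmetric.

D_KL(P||Q) = Σ P(x) log₂(P(x)/Q(x))

Computing term by term:
  P(1)·log₂(P(1)/Q(1)) = 0.2439·log₂(0.2439/0.1189) = 0.25281
  P(2)·log₂(P(2)/Q(2)) = 0.5885·log₂(0.5885/0.0245) = 2.69897
  P(3)·log₂(P(3)/Q(3)) = 0.1676·log₂(0.1676/0.8566) = -0.39446

D_KL(P||Q) = 0.25281 + 2.69897 - 0.39446 = 2.55732 ≈ 2.5573 bits

D_KL(Q||P) = Σ Q(x) log₂(Q(x)/P(x))

Computing term by term:
  Q(1)·log₂(Q(1)/P(1)) = 0.1189·log₂(0.1189/0.2439) = -0.12324
  Q(2)·log₂(Q(2)/P(2)) = 0.0245·log₂(0.0245/0.5885) = -0.11236
  Q(3)·log₂(Q(3)/P(3)) = 0.8566·log₂(0.8566/0.1676) = 2.01609

D_KL(Q||P) = -0.12324 - 0.11236 + 2.01609 = 1.78049 ≈ 1.7805 bits

These are NOT equal (difference: 0.7768 bits). KL divergence is asymmetric: D_KL(P||Q) ≠ D_KL(Q||P) in general.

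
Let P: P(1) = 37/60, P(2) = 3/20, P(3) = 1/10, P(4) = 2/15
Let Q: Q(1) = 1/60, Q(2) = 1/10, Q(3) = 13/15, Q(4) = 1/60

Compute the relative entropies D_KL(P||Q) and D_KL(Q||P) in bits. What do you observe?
D_KL(P||Q) = 3.3887 bits, D_KL(Q||P) = 2.5048 bits. The two directions give different values (D_KL(P||Q) exceeds D_KL(Q||P) by 0.8839 bits): KL divergence is asymmetric.

D_KL(P||Q) = Σ P(x) log₂(P(x)/Q(x))

Computing term by term:
  P(1)·log₂(P(1)/Q(1)) = (37/60)·log₂((37/60)/(1/60)) = 3.21250
  P(2)·log₂(P(2)/Q(2)) = (3/20)·log₂((3/20)/(1/10)) = 0.08774
  P(3)·log₂(P(3)/Q(3)) = (1/10)·log₂((1/10)/(13/15)) = -0.31155
  P(4)·log₂(P(4)/Q(4)) = (2/15)·log₂((2/15)/(1/60)) = 0.40000

D_KL(P||Q) = 3.21250 + 0.08774 - 0.31155 + 0.40000 = 3.38869 ≈ 3.3887 bits

D_KL(Q||P) = Σ Q(x) log₂(Q(x)/P(x))

Computing term by term:
  Q(1)·log₂(Q(1)/P(1)) = (1/60)·log₂((1/60)/(37/60)) = -0.08682
  Q(2)·log₂(Q(2)/P(2)) = (1/10)·log₂((1/10)/(3/20)) = -0.05850
  Q(3)·log₂(Q(3)/P(3)) = (13/15)·log₂((13/15)/(1/10)) = 2.70008
  Q(4)·log₂(Q(4)/P(4)) = (1/60)·log₂((1/60)/(2/15)) = -0.05000

D_KL(Q||P) = -0.08682 - 0.05850 + 2.70008 - 0.05000 = 2.50476 ≈ 2.5048 bits

These are NOT equal (difference: 0.8839 bits). KL divergence is asymmetric: D_KL(P||Q) ≠ D_KL(Q||P) in general.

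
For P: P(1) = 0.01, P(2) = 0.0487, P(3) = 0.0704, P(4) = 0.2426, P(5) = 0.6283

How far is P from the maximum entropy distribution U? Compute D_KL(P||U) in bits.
0.8567 bits

U(i) = 1/5 for all i

D_KL(P||U) = Σ P(x) log₂(P(x) / (1/5))
           = Σ P(x) log₂(P(x)) + log₂(5)
           = log₂(5) - H(P)

H(P) = -Σ P(x) log₂(P(x)):
  -P(1)·log₂(P(1)) = -(0.01)·log₂(0.01) = 0.06644
  -P(2)·log₂(P(2)) = -(0.0487)·log₂(0.0487) = 0.21233
  -P(3)·log₂(P(3)) = -(0.0704)·log₂(0.0704) = 0.26951
  -P(4)·log₂(P(4)) = -(0.2426)·log₂(0.2426) = 0.49572
  -P(5)·log₂(P(5)) = -(0.6283)·log₂(0.6283) = 0.42126
H(P) = 0.06644 + 0.21233 + 0.26951 + 0.49572 + 0.42126 = 1.46526 bits

log₂(5) = 2.32193 bits

D_KL(P||U) = 2.32193 - 1.46526 = 0.85667 ≈ 0.8567 bits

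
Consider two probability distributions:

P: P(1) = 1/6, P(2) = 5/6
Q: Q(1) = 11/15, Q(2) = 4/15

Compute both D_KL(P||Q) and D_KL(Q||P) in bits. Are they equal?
D_KL(P||Q) = 1.0136 bits, D_KL(Q||P) = 1.1291 bits. No, they are not equal.

D_KL(P||Q) = Σ P(x) log₂(P(x)/Q(x))

Computing term by term:
  P(1)·log₂(P(1)/Q(1)) = (1/6)·log₂((1/6)/(11/15)) = -0.35625
  P(2)·log₂(P(2)/Q(2)) = (5/6)·log₂((5/6)/(4/15)) = 1.36988

D_KL(P||Q) = -0.35625 + 1.36988 = 1.01363 ≈ 1.0136 bits

D_KL(Q||P) = Σ Q(x) log₂(Q(x)/P(x))

Computing term by term:
  Q(1)·log₂(Q(1)/P(1)) = (11/15)·log₂((11/15)/(1/6)) = 1.56750
  Q(2)·log₂(Q(2)/P(2)) = (4/15)·log₂((4/15)/(5/6)) = -0.43836

D_KL(Q||P) = 1.56750 - 0.43836 = 1.12914 ≈ 1.1291 bits

These are NOT equal (difference: 0.1155 bits). KL divergence is asymmetric: D_KL(P||Q) ≠ D_KL(Q||P) in general.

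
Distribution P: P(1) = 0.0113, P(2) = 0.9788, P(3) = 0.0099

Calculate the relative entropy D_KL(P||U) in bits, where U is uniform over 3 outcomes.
1.4157 bits

U(i) = 1/3 for all i

D_KL(P||U) = Σ P(x) log₂(P(x) / (1/3))
           = Σ P(x) log₂(P(x)) + log₂(3)
           = log₂(3) - H(P)

H(P) = -Σ P(x) log₂(P(x)):
  -P(1)·log₂(P(1)) = -(0.0113)·log₂(0.0113) = 0.07308
  -P(2)·log₂(P(2)) = -(0.9788)·log₂(0.9788) = 0.03026
  -P(3)·log₂(P(3)) = -(0.0099)·log₂(0.0099) = 0.06592
H(P) = 0.07308 + 0.03026 + 0.06592 = 0.16926 bits

log₂(3) = 1.58496 bits

D_KL(P||U) = 1.58496 - 0.16926 = 1.41570 ≈ 1.4157 bits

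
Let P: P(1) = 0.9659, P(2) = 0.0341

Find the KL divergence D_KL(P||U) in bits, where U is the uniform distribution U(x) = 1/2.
0.7854 bits

U(i) = 1/2 for all i

D_KL(P||U) = Σ P(x) log₂(P(x) / (1/2))
           = Σ P(x) log₂(P(x)) + log₂(2)
           = log₂(2) - H(P)

H(P) = -Σ P(x) log₂(P(x)):
  -P(1)·log₂(P(1)) = -(0.9659)·log₂(0.9659) = 0.04835
  -P(2)·log₂(P(2)) = -(0.0341)·log₂(0.0341) = 0.16621
H(P) = 0.04835 + 0.16621 = 0.21456 bits

log₂(2) = 1.00000 bits

D_KL(P||U) = 1.00000 - 0.21456 = 0.78544 ≈ 0.7854 bits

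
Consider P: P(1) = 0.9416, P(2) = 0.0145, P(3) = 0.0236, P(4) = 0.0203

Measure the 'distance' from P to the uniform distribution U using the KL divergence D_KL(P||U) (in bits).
1.5880 bits

U(i) = 1/4 for all i

D_KL(P||U) = Σ P(x) log₂(P(x) / (1/4))
           = Σ P(x) log₂(P(x)) + log₂(4)
           = log₂(4) - H(P)

H(P) = -Σ P(x) log₂(P(x)):
  -P(1)·log₂(P(1)) = -(0.9416)·log₂(0.9416) = 0.08174
  -P(2)·log₂(P(2)) = -(0.0145)·log₂(0.0145) = 0.08856
  -P(3)·log₂(P(3)) = -(0.0236)·log₂(0.0236) = 0.12756
  -P(4)·log₂(P(4)) = -(0.0203)·log₂(0.0203) = 0.11413
H(P) = 0.08174 + 0.08856 + 0.12756 + 0.11413 = 0.41199 bits

log₂(4) = 2.00000 bits

D_KL(P||U) = 2.00000 - 0.41199 = 1.58801 ≈ 1.5880 bits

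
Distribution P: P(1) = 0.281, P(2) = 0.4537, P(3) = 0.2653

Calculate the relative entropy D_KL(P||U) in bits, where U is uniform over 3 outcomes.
0.0452 bits

U(i) = 1/3 for all i

D_KL(P||U) = Σ P(x) log₂(P(x) / (1/3))
           = Σ P(x) log₂(P(x)) + log₂(3)
           = log₂(3) - H(P)

H(P) = -Σ P(x) log₂(P(x)):
  -P(1)·log₂(P(1)) = -(0.281)·log₂(0.281) = 0.51461
  -P(2)·log₂(P(2)) = -(0.4537)·log₂(0.4537) = 0.51730
  -P(3)·log₂(P(3)) = -(0.2653)·log₂(0.2653) = 0.50786
H(P) = 0.51461 + 0.51730 + 0.50786 = 1.53977 bits

log₂(3) = 1.58496 bits

D_KL(P||U) = 1.58496 - 1.53977 = 0.04519 ≈ 0.0452 bits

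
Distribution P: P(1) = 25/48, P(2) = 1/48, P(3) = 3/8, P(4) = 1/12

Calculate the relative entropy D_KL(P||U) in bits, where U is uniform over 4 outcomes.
0.5641 bits

U(i) = 1/4 for all i

D_KL(P||U) = Σ P(x) log₂(P(x) / (1/4))
           = Σ P(x) log₂(P(x)) + log₂(4)
           = log₂(4) - H(P)

H(P) = -Σ P(x) log₂(P(x)):
  -P(1)·log₂(P(1)) = -(25/48)·log₂(25/48) = 0.49016
  -P(2)·log₂(P(2)) = -(1/48)·log₂(1/48) = 0.11635
  -P(3)·log₂(P(3)) = -(3/8)·log₂(3/8) = 0.53064
  -P(4)·log₂(P(4)) = -(1/12)·log₂(1/12) = 0.29875
H(P) = 0.49016 + 0.11635 + 0.53064 + 0.29875 = 1.43590 bits

log₂(4) = 2.00000 bits

D_KL(P||U) = 2.00000 - 1.43590 = 0.56410 ≈ 0.5641 bits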